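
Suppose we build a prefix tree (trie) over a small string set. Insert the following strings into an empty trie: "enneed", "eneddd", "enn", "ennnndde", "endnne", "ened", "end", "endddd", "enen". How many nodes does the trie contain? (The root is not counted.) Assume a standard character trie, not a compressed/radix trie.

Trie structure (* marks end of a word):
(root)
└─ e
   └─ n
      ├─ d *
      │  ├─ d
      │  │  └─ d
      │  │     └─ d *
      │  └─ n
      │     └─ n
      │        └─ e *
      ├─ e
      │  ├─ d *
      │  │  └─ d
      │  │     └─ d *
      │  └─ n *
      └─ n *
         ├─ e
         │  └─ e
         │     └─ d *
         └─ n
            └─ n
               └─ d
                  └─ d
                     └─ e *
Counting every labelled node above: 23.

23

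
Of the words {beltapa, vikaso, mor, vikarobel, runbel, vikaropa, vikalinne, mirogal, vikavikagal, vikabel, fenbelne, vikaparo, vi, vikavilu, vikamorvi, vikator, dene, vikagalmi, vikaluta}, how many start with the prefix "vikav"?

Traverse to the node for "vikav", then collect every word in that subtree.
Words under "vikav": vikavikagal, vikavilu
Count: 2

2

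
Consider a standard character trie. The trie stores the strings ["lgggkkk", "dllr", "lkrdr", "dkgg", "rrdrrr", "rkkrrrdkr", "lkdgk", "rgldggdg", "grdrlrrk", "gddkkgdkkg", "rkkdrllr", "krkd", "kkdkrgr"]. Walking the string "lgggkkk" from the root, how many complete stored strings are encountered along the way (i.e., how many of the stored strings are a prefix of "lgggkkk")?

Walk "lgggkkk" from the root; an end-of-word marker is hit whenever a stored word is a prefix of "lgggkkk".
Prefixes of the query that are stored words: "lgggkkk"
Count: 1

1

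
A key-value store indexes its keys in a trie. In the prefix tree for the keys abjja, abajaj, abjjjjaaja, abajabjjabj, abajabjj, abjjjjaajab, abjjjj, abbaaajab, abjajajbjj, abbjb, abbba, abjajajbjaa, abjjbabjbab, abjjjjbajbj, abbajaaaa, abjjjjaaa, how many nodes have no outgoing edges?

13

A leaf is a node with no children — equivalently, the end of a word that is not a proper prefix of any other stored word.
Those words: "abajabjjabj", "abajaj", "abbaaajab", "abbajaaaa", "abbba", "abbjb", "abjajajbjaa", "abjajajbjj", "abjja", "abjjbabjbab", "abjjjjaaa", "abjjjjaajab", "abjjjjbajbj"
Leaf count: 13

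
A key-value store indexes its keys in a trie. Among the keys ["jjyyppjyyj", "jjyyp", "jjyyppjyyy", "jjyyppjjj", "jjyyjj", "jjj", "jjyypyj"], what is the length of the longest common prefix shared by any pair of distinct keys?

The deepest shared node is where two words last agree before diverging.
"jjyyppjyyj" and "jjyyppjyyy" agree on "jjyyppjyy" (9 characters) before diverging; nothing deeper is shared.
Longest shared-prefix length: 9

9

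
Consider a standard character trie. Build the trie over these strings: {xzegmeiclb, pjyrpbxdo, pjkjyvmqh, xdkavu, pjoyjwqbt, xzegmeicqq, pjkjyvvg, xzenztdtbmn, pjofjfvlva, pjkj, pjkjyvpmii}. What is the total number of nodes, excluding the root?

61

Trace insertions, counting only characters that open a new branch:
  "xzegmeiclb" → 10 new (x, z, e, g, m, e, i, c, l, b)
  "pjyrpbxdo" → 9 new (p, j, y, r, p, b, x, d, o)
  "pjkjyvmqh" → prefix "pj" already present; 7 new (k, j, y, v, m, q, h)
  "xdkavu" → prefix "x" already present; 5 new (d, k, a, v, u)
  "pjoyjwqbt" → prefix "pj" already present; 7 new (o, y, j, w, q, b, t)
  "xzegmeicqq" → prefix "xzegmeic" already present; 2 new (q, q)
  "pjkjyvvg" → prefix "pjkjyv" already present; 2 new (v, g)
  "xzenztdtbmn" → prefix "xze" already present; 8 new (n, z, t, d, t, b, m, n)
  "pjofjfvlva" → prefix "pjo" already present; 7 new (f, j, f, v, l, v, a)
  "pjkj" → prefix "pjkj" already present; 0 new (none)
  "pjkjyvpmii" → prefix "pjkjyv" already present; 4 new (p, m, i, i)
Total nodes = 10 + 9 + 7 + 5 + 7 + 2 + 2 + 8 + 7 + 0 + 4 = 61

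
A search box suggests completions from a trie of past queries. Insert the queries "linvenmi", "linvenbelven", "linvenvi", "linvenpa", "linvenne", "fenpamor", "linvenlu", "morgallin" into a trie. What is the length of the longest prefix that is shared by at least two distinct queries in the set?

6

Equivalently: take the maximum, over all pairs, of their longest common prefix length.
"linvenbelven" and "linvenlu" agree on "linven" (6 characters) before diverging; nothing deeper is shared.
Longest shared-prefix length: 6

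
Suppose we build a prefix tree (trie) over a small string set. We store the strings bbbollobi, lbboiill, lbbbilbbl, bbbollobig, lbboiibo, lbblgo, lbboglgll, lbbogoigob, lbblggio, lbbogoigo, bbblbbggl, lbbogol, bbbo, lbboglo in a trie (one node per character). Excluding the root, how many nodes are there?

For each word, the new-node count is its length minus the longest prefix already in the trie:
  "bbbollobi" → 9 new (b, b, b, o, l, l, o, b, i)
  "lbboiill" → 8 new (l, b, b, o, i, i, l, l)
  "lbbbilbbl" → prefix "lbb" already present; 6 new (b, i, l, b, b, l)
  "bbbollobig" → prefix "bbbollobi" already present; 1 new (g)
  "lbboiibo" → prefix "lbboii" already present; 2 new (b, o)
  "lbblgo" → prefix "lbb" already present; 3 new (l, g, o)
  "lbboglgll" → prefix "lbbo" already present; 5 new (g, l, g, l, l)
  "lbbogoigob" → prefix "lbbog" already present; 5 new (o, i, g, o, b)
  "lbblggio" → prefix "lbblg" already present; 3 new (g, i, o)
  "lbbogoigo" → prefix "lbbogoigo" already present; 0 new (none)
  "bbblbbggl" → prefix "bbb" already present; 6 new (l, b, b, g, g, l)
  "lbbogol" → prefix "lbbogo" already present; 1 new (l)
  "bbbo" → prefix "bbbo" already present; 0 new (none)
  "lbboglo" → prefix "lbbogl" already present; 1 new (o)
Total nodes = 9 + 8 + 6 + 1 + 2 + 3 + 5 + 5 + 3 + 0 + 6 + 1 + 0 + 1 = 50

50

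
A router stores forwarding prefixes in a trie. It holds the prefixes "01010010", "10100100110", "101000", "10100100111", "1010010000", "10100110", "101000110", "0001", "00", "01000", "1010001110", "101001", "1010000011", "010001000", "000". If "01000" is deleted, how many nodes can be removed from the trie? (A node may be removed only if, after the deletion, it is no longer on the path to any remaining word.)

After clearing the end-marker at "01000", prune upward until reaching a node still needed by another word.
Every node on "01000" is still needed (e.g. by "010001000"), so nothing is freed.
Nodes removed: 0

0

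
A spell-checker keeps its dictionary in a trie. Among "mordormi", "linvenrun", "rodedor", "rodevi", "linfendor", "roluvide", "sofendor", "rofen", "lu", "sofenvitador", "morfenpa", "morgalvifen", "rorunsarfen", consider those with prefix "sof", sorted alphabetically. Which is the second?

sofenvitador

DFS of the "sof" subtree visits, in order: "sofendor", "sofenvitador"
Position 2: sofenvitador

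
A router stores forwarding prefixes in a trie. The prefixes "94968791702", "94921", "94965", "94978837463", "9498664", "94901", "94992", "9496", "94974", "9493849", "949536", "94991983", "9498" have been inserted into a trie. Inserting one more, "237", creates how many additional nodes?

3

"237" shares no prefix with any stored word, so all 3 characters open new nodes.
3 − 0 = 3 new nodes.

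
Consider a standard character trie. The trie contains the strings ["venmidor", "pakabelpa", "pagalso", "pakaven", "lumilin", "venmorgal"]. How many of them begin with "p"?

3

Filter for entries beginning with "p":
Matches: "pagalso", "pakabelpa", "pakaven"
Count: 3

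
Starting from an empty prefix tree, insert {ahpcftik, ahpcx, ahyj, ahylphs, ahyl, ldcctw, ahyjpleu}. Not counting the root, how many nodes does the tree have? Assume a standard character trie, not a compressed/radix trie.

25

Trace insertions, counting only characters that open a new branch:
  "ahpcftik" → 8 new (a, h, p, c, f, t, i, k)
  "ahpcx" → prefix "ahpc" already present; 1 new (x)
  "ahyj" → prefix "ah" already present; 2 new (y, j)
  "ahylphs" → prefix "ahy" already present; 4 new (l, p, h, s)
  "ahyl" → prefix "ahyl" already present; 0 new (none)
  "ldcctw" → 6 new (l, d, c, c, t, w)
  "ahyjpleu" → prefix "ahyj" already present; 4 new (p, l, e, u)
Total nodes = 8 + 1 + 2 + 4 + 0 + 6 + 4 = 25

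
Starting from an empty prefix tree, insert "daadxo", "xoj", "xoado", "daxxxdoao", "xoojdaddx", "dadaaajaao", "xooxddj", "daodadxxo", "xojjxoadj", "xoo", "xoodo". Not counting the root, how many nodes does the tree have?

Count nodes per top-level branch (shared prefixes stored once):
  'd'-branch (daadxo, dadaaajaao, daodadxxo, daxxxdoao): 28 nodes
  'x'-branch (xoado, xoj, xojjxoadj, xoo, xoodo, xoojdaddx, xooxddj): 25 nodes
Sum: 53

53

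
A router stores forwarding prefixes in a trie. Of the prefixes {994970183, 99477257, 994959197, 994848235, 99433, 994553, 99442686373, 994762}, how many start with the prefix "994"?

8

Walk to "994"; the words in its subtree are exactly those with that prefix.
Words under "994": 99433, 99442686373, 994553, 994762, 99477257, 994848235, 994959197, 994970183
Count: 8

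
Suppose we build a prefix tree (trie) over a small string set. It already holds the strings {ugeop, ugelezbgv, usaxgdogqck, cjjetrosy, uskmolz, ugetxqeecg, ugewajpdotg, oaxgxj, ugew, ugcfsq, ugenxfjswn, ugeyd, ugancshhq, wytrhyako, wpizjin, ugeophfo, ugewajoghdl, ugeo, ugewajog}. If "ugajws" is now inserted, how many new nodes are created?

The longest prefix of "ugajws" already in the trie is "uga" (length 3).
So 6 − 3 = 3 new nodes.

3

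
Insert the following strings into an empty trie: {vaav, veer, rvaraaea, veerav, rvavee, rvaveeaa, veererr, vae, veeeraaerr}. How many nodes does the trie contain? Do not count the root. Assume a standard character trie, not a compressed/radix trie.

33

Trie structure (* marks end of a word):
(root)
├─ r
│  └─ v
│     └─ a
│        ├─ r
│        │  └─ a
│        │     └─ a
│        │        └─ e
│        │           └─ a *
│        └─ v
│           └─ e
│              └─ e *
│                 └─ a
│                    └─ a *
└─ v
   ├─ a
   │  ├─ a
   │  │  └─ v *
   │  └─ e *
   └─ e
      └─ e
         ├─ e
         │  └─ r
         │     └─ a
         │        └─ a
         │           └─ e
         │              └─ r
         │                 └─ r *
         └─ r *
            ├─ a
            │  └─ v *
            └─ e
               └─ r
                  └─ r *
Counting every labelled node above: 33.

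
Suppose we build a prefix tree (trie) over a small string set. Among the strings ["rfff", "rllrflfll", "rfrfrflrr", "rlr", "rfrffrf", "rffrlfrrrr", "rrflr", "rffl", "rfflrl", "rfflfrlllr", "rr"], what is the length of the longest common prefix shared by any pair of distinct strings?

4

Equivalently: take the maximum, over all pairs, of their longest common prefix length.
e.g. "rffl" and "rfflfrlllr" share the prefix "rffl" of length 4; no pair shares a longer one.
Longest shared-prefix length: 4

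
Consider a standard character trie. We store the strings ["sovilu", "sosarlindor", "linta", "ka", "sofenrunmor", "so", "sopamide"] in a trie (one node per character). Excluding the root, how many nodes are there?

37

Count nodes per top-level branch (shared prefixes stored once):
  'k'-branch (ka): 2 nodes
  'l'-branch (linta): 5 nodes
  's'-branch (so, sofenrunmor, sopamide, sosarlindor, sovilu): 30 nodes
Sum: 37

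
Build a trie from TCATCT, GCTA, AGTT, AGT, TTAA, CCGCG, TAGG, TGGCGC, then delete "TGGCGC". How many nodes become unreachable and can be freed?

5

A node on "TGGCGC"'s path can go only if nothing else ends at it or branches off below it.
The suffix "GGCGC" (5 nodes) is used only by "TGGCGC"; the node for "T" still has the child "C", so pruning stops there.
Nodes removed: 5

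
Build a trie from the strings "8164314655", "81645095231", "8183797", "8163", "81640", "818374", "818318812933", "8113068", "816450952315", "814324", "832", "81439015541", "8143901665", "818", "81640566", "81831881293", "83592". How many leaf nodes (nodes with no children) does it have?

13

Leaves are exactly the stored words that no other stored word extends.
Those words: "8113068", "814324", "81439015541", "8143901665", "8163", "81640566", "8164314655", "816450952315", "818318812933", "818374", "8183797", "832", "83592"
Leaf count: 13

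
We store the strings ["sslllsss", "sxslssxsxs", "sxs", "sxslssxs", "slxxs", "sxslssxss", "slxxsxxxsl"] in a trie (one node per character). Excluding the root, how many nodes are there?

27

Insert word by word; a character creates a node only if that edge doesn't already exist:
  "sslllsss" → 8 new (s, s, l, l, l, s, s, s)
  "sxslssxsxs" → prefix "s" already present; 9 new (x, s, l, s, s, x, s, x, s)
  "sxs" → prefix "sxs" already present; 0 new (none)
  "sxslssxs" → prefix "sxslssxs" already present; 0 new (none)
  "slxxs" → prefix "s" already present; 4 new (l, x, x, s)
  "sxslssxss" → prefix "sxslssxs" already present; 1 new (s)
  "slxxsxxxsl" → prefix "slxxs" already present; 5 new (x, x, x, s, l)
Total nodes = 8 + 9 + 0 + 0 + 4 + 1 + 5 = 27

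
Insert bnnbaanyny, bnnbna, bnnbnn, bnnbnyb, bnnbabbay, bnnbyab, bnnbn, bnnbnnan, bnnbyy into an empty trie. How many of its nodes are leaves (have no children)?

Leaves are exactly the stored words that no other stored word extends.
Those words: "bnnbaanyny", "bnnbabbay", "bnnbna", "bnnbnnan", "bnnbnyb", "bnnbyab", "bnnbyy"
Leaf count: 7

7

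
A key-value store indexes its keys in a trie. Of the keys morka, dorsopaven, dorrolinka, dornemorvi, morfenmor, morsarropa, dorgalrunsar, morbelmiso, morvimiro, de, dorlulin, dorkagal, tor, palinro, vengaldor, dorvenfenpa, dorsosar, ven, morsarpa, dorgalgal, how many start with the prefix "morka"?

Filter for entries beginning with "morka":
Matches: "morka"
Count: 1

1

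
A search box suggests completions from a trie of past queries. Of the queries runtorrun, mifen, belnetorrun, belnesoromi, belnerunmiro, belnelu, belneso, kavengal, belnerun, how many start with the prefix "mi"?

1

Walk to "mi"; the words in its subtree are exactly those with that prefix.
Words under "mi": mifen
Count: 1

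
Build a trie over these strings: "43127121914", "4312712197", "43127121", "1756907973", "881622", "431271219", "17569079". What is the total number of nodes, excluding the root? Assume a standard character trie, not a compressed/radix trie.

28

Trie structure (* marks end of a word):
(root)
├─ 1
│  └─ 7
│     └─ 5
│        └─ 6
│           └─ 9
│              └─ 0
│                 └─ 7
│                    └─ 9 *
│                       └─ 7
│                          └─ 3 *
├─ 4
│  └─ 3
│     └─ 1
│        └─ 2
│           └─ 7
│              └─ 1
│                 └─ 2
│                    └─ 1 *
│                       └─ 9 *
│                          ├─ 1
│                          │  └─ 4 *
│                          └─ 7 *
└─ 8
   └─ 8
      └─ 1
         └─ 6
            └─ 2
               └─ 2 *
Counting every labelled node above: 28.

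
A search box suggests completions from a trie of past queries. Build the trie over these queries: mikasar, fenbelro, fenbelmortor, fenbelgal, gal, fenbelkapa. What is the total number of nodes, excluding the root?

31

Trie structure (* marks end of a word):
(root)
├─ f
│  └─ e
│     └─ n
│        └─ b
│           └─ e
│              └─ l
│                 ├─ g
│                 │  └─ a
│                 │     └─ l *
│                 ├─ k
│                 │  └─ a
│                 │     └─ p
│                 │        └─ a *
│                 ├─ m
│                 │  └─ o
│                 │     └─ r
│                 │        └─ t
│                 │           └─ o
│                 │              └─ r *
│                 └─ r
│                    └─ o *
├─ g
│  └─ a
│     └─ l *
└─ m
   └─ i
      └─ k
         └─ a
            └─ s
               └─ a
                  └─ r *
Counting every labelled node above: 31.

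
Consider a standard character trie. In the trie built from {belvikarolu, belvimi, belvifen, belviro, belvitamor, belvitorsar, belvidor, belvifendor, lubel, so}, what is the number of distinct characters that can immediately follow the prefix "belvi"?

Walk "belvi" from the root, arriving at one node.
Distinct next characters after "belvi": d, f, k, m, r, t.
That node has 6 child edges.

6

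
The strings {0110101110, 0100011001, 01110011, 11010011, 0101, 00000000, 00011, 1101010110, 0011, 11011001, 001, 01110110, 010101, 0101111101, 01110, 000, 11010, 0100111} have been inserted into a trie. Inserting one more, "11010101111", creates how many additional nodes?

2

Walking "11010101111" from the root, the first 9 characters ("110101011") follow existing edges; "1" is the first miss.
New nodes needed: |"11010101111"| − 9 = 11 − 9 = 2.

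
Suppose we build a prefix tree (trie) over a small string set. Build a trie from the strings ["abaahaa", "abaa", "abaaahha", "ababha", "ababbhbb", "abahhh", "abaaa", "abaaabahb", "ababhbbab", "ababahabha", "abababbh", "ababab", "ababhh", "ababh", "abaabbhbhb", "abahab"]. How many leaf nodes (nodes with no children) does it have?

A leaf is a node with no children — equivalently, the end of a word that is not a proper prefix of any other stored word.
Those words: "abaaabahb", "abaaahha", "abaabbhbhb", "abaahaa", "abababbh", "ababahabha", "ababbhbb", "ababha", "ababhbbab", "ababhh", "abahab", "abahhh"
Leaf count: 12

12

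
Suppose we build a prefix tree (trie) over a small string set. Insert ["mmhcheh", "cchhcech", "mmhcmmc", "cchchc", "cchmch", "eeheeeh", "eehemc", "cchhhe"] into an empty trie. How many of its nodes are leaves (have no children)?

8

A leaf is a node with no children — equivalently, the end of a word that is not a proper prefix of any other stored word.
Those words: "cchchc", "cchhcech", "cchhhe", "cchmch", "eeheeeh", "eehemc", "mmhcheh", "mmhcmmc"
Leaf count: 8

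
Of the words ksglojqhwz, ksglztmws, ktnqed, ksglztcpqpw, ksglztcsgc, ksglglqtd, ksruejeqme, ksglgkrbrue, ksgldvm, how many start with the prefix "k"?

Traverse to the node for "k", then collect every word in that subtree.
Matches: "ksgldvm", "ksglgkrbrue", "ksglglqtd", "ksglojqhwz", "ksglztcpqpw", "ksglztcsgc", "ksglztmws", "ksruejeqme", "ktnqed"
Count: 9

9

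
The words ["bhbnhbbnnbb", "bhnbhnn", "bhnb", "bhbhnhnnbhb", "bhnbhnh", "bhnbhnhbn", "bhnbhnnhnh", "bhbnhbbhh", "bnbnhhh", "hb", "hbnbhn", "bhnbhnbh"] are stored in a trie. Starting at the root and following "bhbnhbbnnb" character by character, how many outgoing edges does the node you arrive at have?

Walk "bhbnhbbnnb" from the root, arriving at one node.
Distinct next characters after "bhbnhbbnnb": b.
That node has 1 child edge.

1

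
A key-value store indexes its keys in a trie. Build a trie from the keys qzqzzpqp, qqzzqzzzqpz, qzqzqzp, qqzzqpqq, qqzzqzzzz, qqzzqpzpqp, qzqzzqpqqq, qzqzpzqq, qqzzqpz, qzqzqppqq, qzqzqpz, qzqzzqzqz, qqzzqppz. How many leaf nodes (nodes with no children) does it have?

12

Leaves are exactly the stored words that no other stored word extends.
Those words: "qqzzqppz", "qqzzqpqq", "qqzzqpzpqp", "qqzzqzzzqpz", "qqzzqzzzz", "qzqzpzqq", "qzqzqppqq", "qzqzqpz", "qzqzqzp", "qzqzzpqp", "qzqzzqpqqq", "qzqzzqzqz"
Leaf count: 12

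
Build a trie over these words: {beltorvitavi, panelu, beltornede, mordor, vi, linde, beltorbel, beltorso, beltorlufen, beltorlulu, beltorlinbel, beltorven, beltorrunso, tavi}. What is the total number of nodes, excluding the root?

Count nodes per top-level branch (shared prefixes stored once):
  'b'-branch (beltorbel, beltorlinbel, beltorlufen, beltorlulu, beltornede, beltorrunso, beltorso, beltorven, beltorvitavi): 40 nodes
  'l'-branch (linde): 5 nodes
  'm'-branch (mordor): 6 nodes
  'p'-branch (panelu): 6 nodes
  't'-branch (tavi): 4 nodes
  'v'-branch (vi): 2 nodes
Sum: 63

63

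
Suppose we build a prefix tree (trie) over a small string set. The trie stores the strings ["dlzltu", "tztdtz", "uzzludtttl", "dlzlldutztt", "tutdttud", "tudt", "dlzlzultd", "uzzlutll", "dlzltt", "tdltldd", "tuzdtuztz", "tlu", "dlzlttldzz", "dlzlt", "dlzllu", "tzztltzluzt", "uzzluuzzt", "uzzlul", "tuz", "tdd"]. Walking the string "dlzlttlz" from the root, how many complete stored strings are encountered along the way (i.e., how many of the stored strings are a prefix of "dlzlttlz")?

2

Traverse "dlzlttlz" character by character; count nodes along the way that are marked as word ends.
Prefixes of the query that are stored words: "dlzlt", "dlzltt"
Count: 2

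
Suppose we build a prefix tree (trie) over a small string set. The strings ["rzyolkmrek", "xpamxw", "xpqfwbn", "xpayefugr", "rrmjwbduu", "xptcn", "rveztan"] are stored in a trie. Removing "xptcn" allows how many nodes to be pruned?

3

A node on "xptcn"'s path can go only if nothing else ends at it or branches off below it.
The suffix "tcn" (3 nodes) is used only by "xptcn"; the node for "xp" still has the child "a", so pruning stops there.
Nodes removed: 3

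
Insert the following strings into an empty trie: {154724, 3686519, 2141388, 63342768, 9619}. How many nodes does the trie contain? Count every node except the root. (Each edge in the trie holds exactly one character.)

32

Trace insertions, counting only characters that open a new branch:
  "154724" → 6 new (1, 5, 4, 7, 2, 4)
  "3686519" → 7 new (3, 6, 8, 6, 5, 1, 9)
  "2141388" → 7 new (2, 1, 4, 1, 3, 8, 8)
  "63342768" → 8 new (6, 3, 3, 4, 2, 7, 6, 8)
  "9619" → 4 new (9, 6, 1, 9)
Total nodes = 6 + 7 + 7 + 8 + 4 = 32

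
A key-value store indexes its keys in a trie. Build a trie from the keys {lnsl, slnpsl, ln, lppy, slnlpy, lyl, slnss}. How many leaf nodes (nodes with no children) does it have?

6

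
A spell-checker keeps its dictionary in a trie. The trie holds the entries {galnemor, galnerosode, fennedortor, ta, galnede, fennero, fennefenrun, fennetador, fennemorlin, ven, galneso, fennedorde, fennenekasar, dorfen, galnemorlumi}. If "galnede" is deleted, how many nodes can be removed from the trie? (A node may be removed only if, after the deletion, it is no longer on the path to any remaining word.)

2

Walk "galnede" from the leaf back toward the root, removing each node that no remaining word uses.
The suffix "de" (2 nodes) is used only by "galnede"; the node for "galne" still has the child "m", so pruning stops there.
Nodes removed: 2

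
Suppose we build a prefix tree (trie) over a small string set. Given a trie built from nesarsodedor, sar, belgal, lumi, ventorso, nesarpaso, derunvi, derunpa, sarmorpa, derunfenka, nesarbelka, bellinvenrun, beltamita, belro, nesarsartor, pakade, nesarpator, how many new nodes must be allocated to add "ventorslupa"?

4

The longest prefix of "ventorslupa" already in the trie is "ventors" (length 7).
So 11 − 7 = 4 new nodes.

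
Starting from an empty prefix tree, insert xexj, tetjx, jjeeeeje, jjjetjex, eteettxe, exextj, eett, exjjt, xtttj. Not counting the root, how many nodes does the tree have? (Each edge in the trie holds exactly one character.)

Trace insertions, counting only characters that open a new branch:
  "xexj" → 4 new (x, e, x, j)
  "tetjx" → 5 new (t, e, t, j, x)
  "jjeeeeje" → 8 new (j, j, e, e, e, e, j, e)
  "jjjetjex" → prefix "jj" already present; 6 new (j, e, t, j, e, x)
  "eteettxe" → 8 new (e, t, e, e, t, t, x, e)
  "exextj" → prefix "e" already present; 5 new (x, e, x, t, j)
  "eett" → prefix "e" already present; 3 new (e, t, t)
  "exjjt" → prefix "ex" already present; 3 new (j, j, t)
  "xtttj" → prefix "x" already present; 4 new (t, t, t, j)
Total nodes = 4 + 5 + 8 + 6 + 8 + 5 + 3 + 3 + 4 = 46

46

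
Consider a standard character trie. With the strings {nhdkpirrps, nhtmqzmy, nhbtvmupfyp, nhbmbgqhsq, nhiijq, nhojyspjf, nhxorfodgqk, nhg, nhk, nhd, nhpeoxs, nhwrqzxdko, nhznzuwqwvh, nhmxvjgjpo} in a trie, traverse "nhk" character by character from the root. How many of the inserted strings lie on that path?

1

Traverse "nhk" character by character; count nodes along the way that are marked as word ends.
Prefixes of the query that are stored words: "nhk"
Count: 1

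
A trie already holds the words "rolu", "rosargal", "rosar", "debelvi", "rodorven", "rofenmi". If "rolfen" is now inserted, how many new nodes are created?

3

Walking "rolfen" from the root, the first 3 characters ("rol") follow existing edges; "f" is the first miss.
So 6 − 3 = 3 new nodes.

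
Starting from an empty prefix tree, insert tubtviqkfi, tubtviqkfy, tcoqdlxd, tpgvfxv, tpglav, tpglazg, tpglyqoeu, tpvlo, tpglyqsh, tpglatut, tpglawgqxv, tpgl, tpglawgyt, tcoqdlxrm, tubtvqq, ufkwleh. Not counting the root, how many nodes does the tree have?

For each word, the new-node count is its length minus the longest prefix already in the trie:
  "tubtviqkfi" → 10 new (t, u, b, t, v, i, q, k, f, i)
  "tubtviqkfy" → prefix "tubtviqkf" already present; 1 new (y)
  "tcoqdlxd" → prefix "t" already present; 7 new (c, o, q, d, l, x, d)
  "tpgvfxv" → prefix "t" already present; 6 new (p, g, v, f, x, v)
  "tpglav" → prefix "tpg" already present; 3 new (l, a, v)
  "tpglazg" → prefix "tpgla" already present; 2 new (z, g)
  "tpglyqoeu" → prefix "tpgl" already present; 5 new (y, q, o, e, u)
  "tpvlo" → prefix "tp" already present; 3 new (v, l, o)
  "tpglyqsh" → prefix "tpglyq" already present; 2 new (s, h)
  "tpglatut" → prefix "tpgla" already present; 3 new (t, u, t)
  "tpglawgqxv" → prefix "tpgla" already present; 5 new (w, g, q, x, v)
  "tpgl" → prefix "tpgl" already present; 0 new (none)
  "tpglawgyt" → prefix "tpglawg" already present; 2 new (y, t)
  "tcoqdlxrm" → prefix "tcoqdlx" already present; 2 new (r, m)
  "tubtvqq" → prefix "tubtv" already present; 2 new (q, q)
  "ufkwleh" → 7 new (u, f, k, w, l, e, h)
Total nodes = 10 + 1 + 7 + 6 + 3 + 2 + 5 + 3 + 2 + 3 + 5 + 0 + 2 + 2 + 2 + 7 = 60

60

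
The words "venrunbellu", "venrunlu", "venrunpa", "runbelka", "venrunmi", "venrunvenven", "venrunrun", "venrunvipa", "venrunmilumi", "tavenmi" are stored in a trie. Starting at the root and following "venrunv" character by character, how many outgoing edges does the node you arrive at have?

Follow the path "venrunv" to its node, then look at its outgoing edges.
Distinct next characters after "venrunv": e, i.
That node has 2 child edges.

2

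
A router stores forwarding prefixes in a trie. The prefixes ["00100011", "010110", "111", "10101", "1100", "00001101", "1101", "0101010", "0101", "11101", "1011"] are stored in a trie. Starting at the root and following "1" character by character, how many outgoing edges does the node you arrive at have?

Follow the path "1" to its node, then look at its outgoing edges.
Distinct next characters after "1": 0, 1.
That node has 2 child edges.

2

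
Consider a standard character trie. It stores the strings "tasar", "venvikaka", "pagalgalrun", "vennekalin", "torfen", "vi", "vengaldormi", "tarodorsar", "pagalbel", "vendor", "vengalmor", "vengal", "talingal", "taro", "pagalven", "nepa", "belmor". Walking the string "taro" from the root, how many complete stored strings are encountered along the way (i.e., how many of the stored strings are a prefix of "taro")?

Check each prefix of "taro" against the stored set — each match is an end-marker on the path.
Prefixes of the query that are stored words: "taro"
Count: 1

1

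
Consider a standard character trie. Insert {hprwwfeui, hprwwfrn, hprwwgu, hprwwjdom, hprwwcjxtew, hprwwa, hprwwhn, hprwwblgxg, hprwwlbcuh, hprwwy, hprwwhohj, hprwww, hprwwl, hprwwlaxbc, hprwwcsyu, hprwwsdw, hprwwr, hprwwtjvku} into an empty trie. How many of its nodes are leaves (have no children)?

Leaves are exactly the stored words that no other stored word extends.
Those words: "hprwwa", "hprwwblgxg", "hprwwcjxtew", "hprwwcsyu", "hprwwfeui", "hprwwfrn", "hprwwgu", "hprwwhn", "hprwwhohj", "hprwwjdom", "hprwwlaxbc", "hprwwlbcuh", "hprwwr", "hprwwsdw", "hprwwtjvku", "hprwww", "hprwwy"
Leaf count: 17

17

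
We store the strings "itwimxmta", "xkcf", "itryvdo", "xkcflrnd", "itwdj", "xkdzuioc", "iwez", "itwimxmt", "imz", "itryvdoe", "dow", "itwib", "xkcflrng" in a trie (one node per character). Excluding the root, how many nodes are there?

Trace insertions, counting only characters that open a new branch:
  "itwimxmta" → 9 new (i, t, w, i, m, x, m, t, a)
  "xkcf" → 4 new (x, k, c, f)
  "itryvdo" → prefix "it" already present; 5 new (r, y, v, d, o)
  "xkcflrnd" → prefix "xkcf" already present; 4 new (l, r, n, d)
  "itwdj" → prefix "itw" already present; 2 new (d, j)
  "xkdzuioc" → prefix "xk" already present; 6 new (d, z, u, i, o, c)
  "iwez" → prefix "i" already present; 3 new (w, e, z)
  "itwimxmt" → prefix "itwimxmt" already present; 0 new (none)
  "imz" → prefix "i" already present; 2 new (m, z)
  "itryvdoe" → prefix "itryvdo" already present; 1 new (e)
  "dow" → 3 new (d, o, w)
  "itwib" → prefix "itwi" already present; 1 new (b)
  "xkcflrng" → prefix "xkcflrn" already present; 1 new (g)
Total nodes = 9 + 4 + 5 + 4 + 2 + 6 + 3 + 0 + 2 + 1 + 3 + 1 + 1 = 41

41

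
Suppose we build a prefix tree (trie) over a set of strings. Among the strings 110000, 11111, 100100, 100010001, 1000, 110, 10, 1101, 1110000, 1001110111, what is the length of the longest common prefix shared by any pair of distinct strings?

4

The deepest shared node is where two words last agree before diverging.
"1000" and "100010001" agree on "1000" (4 characters) before diverging; nothing deeper is shared.
Longest shared-prefix length: 4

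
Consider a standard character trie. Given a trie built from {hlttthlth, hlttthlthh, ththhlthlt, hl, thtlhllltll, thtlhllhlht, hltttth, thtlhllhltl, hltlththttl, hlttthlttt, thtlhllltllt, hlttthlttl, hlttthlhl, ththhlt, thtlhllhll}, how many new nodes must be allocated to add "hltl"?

"hltl" is already a full path in the trie; only an end-marker is added.
No new nodes are needed: 0.

0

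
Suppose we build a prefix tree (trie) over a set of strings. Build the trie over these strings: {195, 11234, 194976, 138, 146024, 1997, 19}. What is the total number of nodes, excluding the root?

20

Insert word by word; a character creates a node only if that edge doesn't already exist:
  "195" → 3 new (1, 9, 5)
  "11234" → prefix "1" already present; 4 new (1, 2, 3, 4)
  "194976" → prefix "19" already present; 4 new (4, 9, 7, 6)
  "138" → prefix "1" already present; 2 new (3, 8)
  "146024" → prefix "1" already present; 5 new (4, 6, 0, 2, 4)
  "1997" → prefix "19" already present; 2 new (9, 7)
  "19" → prefix "19" already present; 0 new (none)
Total nodes = 3 + 4 + 4 + 2 + 5 + 2 + 0 = 20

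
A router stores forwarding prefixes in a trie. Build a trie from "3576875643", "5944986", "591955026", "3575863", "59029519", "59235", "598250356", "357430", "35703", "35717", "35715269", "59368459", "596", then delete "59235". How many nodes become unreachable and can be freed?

3

Walk "59235" from the leaf back toward the root, removing each node that no remaining word uses.
The suffix "235" (3 nodes) is used only by "59235"; the node for "59" still has the child "4", so pruning stops there.
Nodes removed: 3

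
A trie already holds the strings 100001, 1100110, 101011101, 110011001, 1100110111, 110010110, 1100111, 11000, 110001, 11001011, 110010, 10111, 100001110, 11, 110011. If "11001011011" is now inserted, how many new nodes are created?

The longest prefix of "11001011011" already in the trie is "110010110" (length 9).
So 11 − 9 = 2 new nodes.

2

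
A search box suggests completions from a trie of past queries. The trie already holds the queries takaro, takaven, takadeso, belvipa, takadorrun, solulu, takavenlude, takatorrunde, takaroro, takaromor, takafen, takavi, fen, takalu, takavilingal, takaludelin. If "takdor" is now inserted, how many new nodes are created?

3

The longest prefix of "takdor" already in the trie is "tak" (length 3).
So 6 − 3 = 3 new nodes.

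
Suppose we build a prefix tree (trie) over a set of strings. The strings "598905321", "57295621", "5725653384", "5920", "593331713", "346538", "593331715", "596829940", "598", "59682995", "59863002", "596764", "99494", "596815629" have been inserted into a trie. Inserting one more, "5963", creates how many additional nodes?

1

"596" is already a path in the trie; the remaining "3" must be added.
Each of the 1 remaining characters creates one node.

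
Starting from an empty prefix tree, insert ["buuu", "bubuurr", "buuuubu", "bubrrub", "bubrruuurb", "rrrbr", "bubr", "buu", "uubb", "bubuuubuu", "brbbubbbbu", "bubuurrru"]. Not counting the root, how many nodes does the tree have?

44

Insert word by word; a character creates a node only if that edge doesn't already exist:
  "buuu" → 4 new (b, u, u, u)
  "bubuurr" → prefix "bu" already present; 5 new (b, u, u, r, r)
  "buuuubu" → prefix "buuu" already present; 3 new (u, b, u)
  "bubrrub" → prefix "bub" already present; 4 new (r, r, u, b)
  "bubrruuurb" → prefix "bubrru" already present; 4 new (u, u, r, b)
  "rrrbr" → 5 new (r, r, r, b, r)
  "bubr" → prefix "bubr" already present; 0 new (none)
  "buu" → prefix "buu" already present; 0 new (none)
  "uubb" → 4 new (u, u, b, b)
  "bubuuubuu" → prefix "bubuu" already present; 4 new (u, b, u, u)
  "brbbubbbbu" → prefix "b" already present; 9 new (r, b, b, u, b, b, b, b, u)
  "bubuurrru" → prefix "bubuurr" already present; 2 new (r, u)
Total nodes = 4 + 5 + 3 + 4 + 4 + 5 + 0 + 0 + 4 + 4 + 9 + 2 = 44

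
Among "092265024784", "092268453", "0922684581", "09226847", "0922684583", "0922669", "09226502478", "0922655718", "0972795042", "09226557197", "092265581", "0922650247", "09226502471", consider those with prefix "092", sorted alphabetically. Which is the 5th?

Filter for "092…" and sort: "0922650247", "09226502471", "09226502478", "092265024784", "0922655718", "09226557197", "092265581", "0922669", "092268453", "0922684581", "0922684583", "09226847"
The 5th is 0922655718.

0922655718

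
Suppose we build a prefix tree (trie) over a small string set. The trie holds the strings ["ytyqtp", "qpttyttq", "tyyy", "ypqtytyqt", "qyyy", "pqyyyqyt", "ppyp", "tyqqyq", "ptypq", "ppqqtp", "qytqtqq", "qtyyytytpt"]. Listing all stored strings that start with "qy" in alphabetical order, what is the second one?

Filter for "qy…" and sort: "qytqtqq", "qyyy"
Position 2: qyyy

qyyy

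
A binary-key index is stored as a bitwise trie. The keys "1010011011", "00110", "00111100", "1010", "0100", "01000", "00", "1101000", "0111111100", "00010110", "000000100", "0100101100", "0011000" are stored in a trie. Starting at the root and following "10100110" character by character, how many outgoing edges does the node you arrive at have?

Walk "10100110" from the root, arriving at one node.
Characters that immediately follow "10100110" among the stored strings: {1}.
That node has 1 child edge.

1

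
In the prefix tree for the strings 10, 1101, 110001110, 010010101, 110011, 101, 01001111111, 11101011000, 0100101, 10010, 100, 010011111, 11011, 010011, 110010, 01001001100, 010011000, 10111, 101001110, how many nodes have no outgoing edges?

A leaf is a node with no children — equivalently, the end of a word that is not a proper prefix of any other stored word.
Those words: "01001001100", "010010101", "010011000", "01001111111", "10010", "101001110", "10111", "110001110", "110010", "110011", "11011", "11101011000"
Leaf count: 12

12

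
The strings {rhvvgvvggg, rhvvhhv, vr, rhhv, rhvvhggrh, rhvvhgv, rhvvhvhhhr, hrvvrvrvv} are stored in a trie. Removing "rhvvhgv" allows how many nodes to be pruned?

A node on "rhvvhgv"'s path can go only if nothing else ends at it or branches off below it.
The suffix "v" (1 node) is used only by "rhvvhgv"; the node for "rhvvhg" still has the child "g", so pruning stops there.
Nodes removed: 1

1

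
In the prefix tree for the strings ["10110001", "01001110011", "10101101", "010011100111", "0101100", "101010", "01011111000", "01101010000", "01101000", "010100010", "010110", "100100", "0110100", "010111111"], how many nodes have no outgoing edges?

11

Leaves are exactly the stored words that no other stored word extends.
Those words: "010011100111", "010100010", "0101100", "01011111000", "010111111", "01101000", "01101010000", "100100", "101010", "10101101", "10110001"
Leaf count: 11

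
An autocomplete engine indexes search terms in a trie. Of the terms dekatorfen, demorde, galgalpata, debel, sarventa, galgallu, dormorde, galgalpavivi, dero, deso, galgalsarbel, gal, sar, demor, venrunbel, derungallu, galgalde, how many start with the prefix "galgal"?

5

Filter for entries beginning with "galgal":
Matches: "galgalde", "galgallu", "galgalpata", "galgalpavivi", "galgalsarbel"
Count: 5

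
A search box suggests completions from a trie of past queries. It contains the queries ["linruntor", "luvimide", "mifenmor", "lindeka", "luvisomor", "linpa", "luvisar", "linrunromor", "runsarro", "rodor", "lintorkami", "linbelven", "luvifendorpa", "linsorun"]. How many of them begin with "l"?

11

Traverse to the node for "l", then collect every word in that subtree.
Matches: "linbelven", "lindeka", "linpa", "linrunromor", "linruntor", "linsorun", "lintorkami", "luvifendorpa", "luvimide", "luvisar", "luvisomor"
Count: 11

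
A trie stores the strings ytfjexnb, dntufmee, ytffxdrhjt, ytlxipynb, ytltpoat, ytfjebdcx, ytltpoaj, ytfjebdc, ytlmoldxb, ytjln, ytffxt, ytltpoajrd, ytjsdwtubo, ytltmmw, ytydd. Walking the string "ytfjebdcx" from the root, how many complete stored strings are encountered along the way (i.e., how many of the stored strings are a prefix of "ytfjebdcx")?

Traverse "ytfjebdcx" character by character; count nodes along the way that are marked as word ends.
Prefixes of the query that are stored words: "ytfjebdc", "ytfjebdcx"
Count: 2

2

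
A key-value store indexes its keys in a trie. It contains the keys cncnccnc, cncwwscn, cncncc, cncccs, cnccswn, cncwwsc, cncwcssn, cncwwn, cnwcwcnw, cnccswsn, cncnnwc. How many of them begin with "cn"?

Traverse to the node for "cn", then collect every word in that subtree.
Words under "cn": cncccs, cnccswn, cnccswsn, cncncc, cncnccnc, cncnnwc, cncwcssn, cncwwn, cncwwsc, cncwwscn, cnwcwcnw
Count: 11

11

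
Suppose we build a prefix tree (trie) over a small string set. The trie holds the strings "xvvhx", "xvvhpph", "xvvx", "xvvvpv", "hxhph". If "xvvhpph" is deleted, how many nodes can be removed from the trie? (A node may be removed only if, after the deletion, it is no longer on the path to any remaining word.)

After clearing the end-marker at "xvvhpph", prune upward until reaching a node still needed by another word.
The suffix "pph" (3 nodes) is used only by "xvvhpph"; the node for "xvvh" still has the child "x", so pruning stops there.
Nodes removed: 3

3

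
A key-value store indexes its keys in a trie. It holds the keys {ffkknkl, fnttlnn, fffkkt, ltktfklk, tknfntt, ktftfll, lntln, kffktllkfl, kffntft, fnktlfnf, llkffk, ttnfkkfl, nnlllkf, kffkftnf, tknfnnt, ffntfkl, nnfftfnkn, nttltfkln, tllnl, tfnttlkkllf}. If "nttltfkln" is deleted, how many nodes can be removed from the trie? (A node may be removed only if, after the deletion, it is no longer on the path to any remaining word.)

8

After clearing the end-marker at "nttltfkln", prune upward until reaching a node still needed by another word.
The suffix "ttltfkln" (8 nodes) is used only by "nttltfkln"; the node for "n" still has the child "n", so pruning stops there.
Nodes removed: 8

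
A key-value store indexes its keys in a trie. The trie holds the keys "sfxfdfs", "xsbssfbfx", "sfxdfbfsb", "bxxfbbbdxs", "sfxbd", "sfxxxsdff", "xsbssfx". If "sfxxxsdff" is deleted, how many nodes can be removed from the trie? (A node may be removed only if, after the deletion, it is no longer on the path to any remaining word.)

After clearing the end-marker at "sfxxxsdff", prune upward until reaching a node still needed by another word.
The suffix "xxsdff" (6 nodes) is used only by "sfxxxsdff"; the node for "sfx" still has the child "f", so pruning stops there.
Nodes removed: 6

6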